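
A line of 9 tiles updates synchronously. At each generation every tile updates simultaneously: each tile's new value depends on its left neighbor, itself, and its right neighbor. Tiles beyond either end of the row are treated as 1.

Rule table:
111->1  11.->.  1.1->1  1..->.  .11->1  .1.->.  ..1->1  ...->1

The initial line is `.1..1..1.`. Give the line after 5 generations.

1..1..1.1
..1..1.11
.1..1.111
1..1.1111
..1.11111

..1.11111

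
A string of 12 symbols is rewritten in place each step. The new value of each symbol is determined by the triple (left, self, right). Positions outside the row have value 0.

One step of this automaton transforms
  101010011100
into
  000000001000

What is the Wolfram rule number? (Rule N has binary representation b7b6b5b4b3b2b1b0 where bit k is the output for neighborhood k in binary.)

128

position 8: 111 → 1  (bit 7 = 1)
position 9: 110 → 0  (bit 6 = 0)
position 1: 101 → 0  (bit 5 = 0)
position 5: 100 → 0  (bit 4 = 0)
position 7: 011 → 0  (bit 3 = 0)
position 0: 010 → 0  (bit 2 = 0)
position 6: 001 → 0  (bit 1 = 0)
position 11: 000 → 0  (bit 0 = 0)
bits b7..b0 = 10000000 = 128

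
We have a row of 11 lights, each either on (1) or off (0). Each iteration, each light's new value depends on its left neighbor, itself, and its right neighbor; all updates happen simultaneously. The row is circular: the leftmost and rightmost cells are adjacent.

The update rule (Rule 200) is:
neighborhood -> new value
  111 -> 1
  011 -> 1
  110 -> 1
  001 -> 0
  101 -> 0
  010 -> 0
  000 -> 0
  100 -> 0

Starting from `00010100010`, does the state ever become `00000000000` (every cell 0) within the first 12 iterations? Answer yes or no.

yes

iteration 1: 00000000000
all cells are 0 at iteration 1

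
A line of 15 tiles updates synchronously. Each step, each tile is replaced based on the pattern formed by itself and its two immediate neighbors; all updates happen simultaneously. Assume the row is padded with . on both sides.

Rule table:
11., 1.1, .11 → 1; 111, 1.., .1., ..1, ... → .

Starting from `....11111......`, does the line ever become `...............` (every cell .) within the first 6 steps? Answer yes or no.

step 1: ....1...1......
step 2: ...............
all cells are . at step 2

yes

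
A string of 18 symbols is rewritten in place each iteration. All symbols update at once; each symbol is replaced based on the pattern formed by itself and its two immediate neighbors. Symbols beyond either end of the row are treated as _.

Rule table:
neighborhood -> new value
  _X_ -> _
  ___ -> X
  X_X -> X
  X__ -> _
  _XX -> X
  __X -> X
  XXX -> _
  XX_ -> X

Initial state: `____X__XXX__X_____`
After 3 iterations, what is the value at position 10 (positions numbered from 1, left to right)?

X

XXXX__XX_X_X__XXXX
X__X_XXXX_X__XX__X
__X_XX__XX__XXX_X_
position 10 holds X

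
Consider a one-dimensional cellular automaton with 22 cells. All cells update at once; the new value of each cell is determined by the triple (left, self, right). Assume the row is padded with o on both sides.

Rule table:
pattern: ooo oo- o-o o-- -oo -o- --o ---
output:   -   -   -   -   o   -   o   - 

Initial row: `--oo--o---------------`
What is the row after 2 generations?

generation 1: -oo--o---------------o
generation 2: -o--o---------------oo

-o--o---------------oo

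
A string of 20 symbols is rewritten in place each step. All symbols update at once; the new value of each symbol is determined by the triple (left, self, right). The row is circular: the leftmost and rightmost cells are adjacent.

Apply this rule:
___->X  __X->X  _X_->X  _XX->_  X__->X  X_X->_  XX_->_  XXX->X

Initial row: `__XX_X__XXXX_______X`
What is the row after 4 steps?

XX___XXX_XX_XXXXXXXX
X_XXX_X______XXXXXXX
___X__XXXXXXX_XXXXXX
XXXXXX_XXXXX___XXXX_

XXXXXX_XXXXX___XXXX_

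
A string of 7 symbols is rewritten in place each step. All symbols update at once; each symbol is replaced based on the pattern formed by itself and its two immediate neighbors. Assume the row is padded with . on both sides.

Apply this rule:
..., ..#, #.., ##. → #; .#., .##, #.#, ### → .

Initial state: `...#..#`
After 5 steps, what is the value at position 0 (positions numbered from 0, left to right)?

###.##.
..#..##
##.##.#
.#..#..
#.##.##
position 0 holds #

#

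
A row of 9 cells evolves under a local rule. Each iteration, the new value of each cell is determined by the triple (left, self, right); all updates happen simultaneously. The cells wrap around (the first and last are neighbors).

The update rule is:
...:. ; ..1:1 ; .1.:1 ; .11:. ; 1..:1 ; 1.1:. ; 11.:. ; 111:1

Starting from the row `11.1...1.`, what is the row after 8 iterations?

...11.11.
..1.....1
1111...11
111.1.1.1
11..1.1..
..111.111
11.1...1.  (repeats iteration 0; period 7)
iteration 8: ...11.11.

...11.11.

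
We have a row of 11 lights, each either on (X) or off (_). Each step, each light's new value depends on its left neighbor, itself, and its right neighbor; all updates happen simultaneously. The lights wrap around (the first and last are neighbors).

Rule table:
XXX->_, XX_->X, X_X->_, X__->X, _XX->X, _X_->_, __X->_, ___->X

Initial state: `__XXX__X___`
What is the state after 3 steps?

X_X_XX__XXX
X___XXX_X__
_XX_X_X__X_

_XX_X_X__X_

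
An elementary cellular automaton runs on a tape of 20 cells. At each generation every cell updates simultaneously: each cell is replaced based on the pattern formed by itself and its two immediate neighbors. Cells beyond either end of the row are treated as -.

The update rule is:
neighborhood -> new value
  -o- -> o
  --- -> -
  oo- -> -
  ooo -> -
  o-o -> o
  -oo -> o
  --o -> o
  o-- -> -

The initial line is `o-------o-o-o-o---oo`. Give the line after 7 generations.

generation 1: o------oooooooo--oo-
generation 2: o-----oo--------oo--
generation 3: o----oo--------oo---
generation 4: o---oo--------oo----
generation 5: o--oo--------oo-----
generation 6: o-oo--------oo------
generation 7: ooo--------oo-------

ooo--------oo-------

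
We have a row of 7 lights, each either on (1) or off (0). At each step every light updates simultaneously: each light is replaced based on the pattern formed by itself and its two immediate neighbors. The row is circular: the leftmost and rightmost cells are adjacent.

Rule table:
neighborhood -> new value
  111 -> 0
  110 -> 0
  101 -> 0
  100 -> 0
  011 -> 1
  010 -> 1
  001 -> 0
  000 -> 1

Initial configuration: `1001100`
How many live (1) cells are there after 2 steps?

1001000
1001010
count of 1: 3

3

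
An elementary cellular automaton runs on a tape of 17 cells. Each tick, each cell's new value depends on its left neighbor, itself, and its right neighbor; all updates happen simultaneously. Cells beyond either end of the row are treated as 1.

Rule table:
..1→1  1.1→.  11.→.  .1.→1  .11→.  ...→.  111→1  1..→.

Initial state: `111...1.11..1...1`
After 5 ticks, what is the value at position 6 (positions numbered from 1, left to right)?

.

tick 1: 11...11....11..1.
tick 2: 1...1.....1...11.
tick 3: ...11....11..1...
tick 4: ..1.....1...11..1
tick 5: .11....11..1...1.
position 6 holds .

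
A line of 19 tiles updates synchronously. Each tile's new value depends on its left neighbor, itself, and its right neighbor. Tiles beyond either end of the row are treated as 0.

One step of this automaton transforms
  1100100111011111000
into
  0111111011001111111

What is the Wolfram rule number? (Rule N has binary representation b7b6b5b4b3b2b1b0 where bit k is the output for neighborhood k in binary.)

position 8: 111 → 1  (bit 7 = 1)
position 1: 110 → 1  (bit 6 = 1)
position 10: 101 → 0  (bit 5 = 0)
position 2: 100 → 1  (bit 4 = 1)
position 0: 011 → 0  (bit 3 = 0)
position 4: 010 → 1  (bit 2 = 1)
position 3: 001 → 1  (bit 1 = 1)
position 17: 000 → 1  (bit 0 = 1)
bits b7..b0 = 11010111 = 215

215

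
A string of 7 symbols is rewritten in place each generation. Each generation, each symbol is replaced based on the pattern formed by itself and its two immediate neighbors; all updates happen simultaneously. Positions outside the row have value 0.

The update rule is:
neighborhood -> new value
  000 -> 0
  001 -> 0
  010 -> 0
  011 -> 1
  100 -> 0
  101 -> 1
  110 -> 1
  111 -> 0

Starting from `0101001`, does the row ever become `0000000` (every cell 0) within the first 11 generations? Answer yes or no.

yes

generation 1: 0010000
generation 2: 0000000
all cells are 0 at generation 2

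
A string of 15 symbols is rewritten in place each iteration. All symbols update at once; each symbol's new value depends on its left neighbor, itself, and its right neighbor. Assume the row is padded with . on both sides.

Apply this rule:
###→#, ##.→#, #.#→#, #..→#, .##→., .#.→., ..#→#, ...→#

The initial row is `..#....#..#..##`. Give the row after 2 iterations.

##.####.##.##.#
.##.####.##.##.

.##.####.##.##.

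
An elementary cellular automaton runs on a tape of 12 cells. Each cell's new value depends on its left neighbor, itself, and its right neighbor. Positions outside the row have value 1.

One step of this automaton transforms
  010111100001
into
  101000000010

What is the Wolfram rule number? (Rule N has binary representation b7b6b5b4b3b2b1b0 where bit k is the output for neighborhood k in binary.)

position 4: 111 → 0  (bit 7 = 0)
position 6: 110 → 0  (bit 6 = 0)
position 0: 101 → 1  (bit 5 = 1)
position 7: 100 → 0  (bit 4 = 0)
position 3: 011 → 0  (bit 3 = 0)
position 1: 010 → 0  (bit 2 = 0)
position 10: 001 → 1  (bit 1 = 1)
position 8: 000 → 0  (bit 0 = 0)
bits b7..b0 = 00100010 = 34

34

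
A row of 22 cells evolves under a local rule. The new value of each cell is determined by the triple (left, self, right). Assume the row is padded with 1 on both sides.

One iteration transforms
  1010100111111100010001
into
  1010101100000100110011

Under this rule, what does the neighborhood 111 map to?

0

At position 8 the neighborhood is 111; the next row has 0 there.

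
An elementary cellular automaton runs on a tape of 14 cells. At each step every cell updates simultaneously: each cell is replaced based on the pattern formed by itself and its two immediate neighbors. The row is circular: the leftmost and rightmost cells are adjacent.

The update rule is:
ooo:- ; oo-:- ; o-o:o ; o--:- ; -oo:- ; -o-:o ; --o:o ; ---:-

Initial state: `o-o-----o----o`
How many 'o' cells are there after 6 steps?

4

-oo----oo---o-
o-----o----oo-
o----oo---o--o
----o----oo-o-
---oo---o--oo-
--o----oo-o---
count of o: 4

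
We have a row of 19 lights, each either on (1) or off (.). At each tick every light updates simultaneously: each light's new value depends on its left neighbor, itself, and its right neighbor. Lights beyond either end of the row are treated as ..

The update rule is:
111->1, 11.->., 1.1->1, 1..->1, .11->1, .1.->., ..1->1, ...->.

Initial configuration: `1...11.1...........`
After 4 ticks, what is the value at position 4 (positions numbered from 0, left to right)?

.1.11.1.1..........
1.11.1.1.1.........
.11.1.1.1.1........
11.1.1.1.1.1.......
position 4 holds .

.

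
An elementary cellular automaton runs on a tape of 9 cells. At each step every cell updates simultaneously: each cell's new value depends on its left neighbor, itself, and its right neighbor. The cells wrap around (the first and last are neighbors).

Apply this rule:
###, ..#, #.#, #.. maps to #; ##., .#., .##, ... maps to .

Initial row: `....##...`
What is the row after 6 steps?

...#..#..
..#.##.#.
.#.#..#.#
#.#.##.#.
.#.#..#.#  (repeats step 3; period 2)
step 6: #.#.##.#.

#.#.##.#.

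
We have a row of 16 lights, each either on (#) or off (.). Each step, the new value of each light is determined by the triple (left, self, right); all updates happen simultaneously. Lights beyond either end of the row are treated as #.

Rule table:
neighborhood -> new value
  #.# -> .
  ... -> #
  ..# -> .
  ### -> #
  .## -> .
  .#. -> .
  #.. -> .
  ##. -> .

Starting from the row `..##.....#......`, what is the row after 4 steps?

step 1: .....###...####.
step 2: .###..#..#..##..
step 3: ..#.............
step 4: ....###########.

....###########.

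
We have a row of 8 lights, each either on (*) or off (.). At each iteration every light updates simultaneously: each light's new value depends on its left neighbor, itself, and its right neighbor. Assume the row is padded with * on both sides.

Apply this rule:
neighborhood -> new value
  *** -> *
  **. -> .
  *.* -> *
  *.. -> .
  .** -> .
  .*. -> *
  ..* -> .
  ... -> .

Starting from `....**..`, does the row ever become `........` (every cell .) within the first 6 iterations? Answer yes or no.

yes

........
all cells are . at iteration 1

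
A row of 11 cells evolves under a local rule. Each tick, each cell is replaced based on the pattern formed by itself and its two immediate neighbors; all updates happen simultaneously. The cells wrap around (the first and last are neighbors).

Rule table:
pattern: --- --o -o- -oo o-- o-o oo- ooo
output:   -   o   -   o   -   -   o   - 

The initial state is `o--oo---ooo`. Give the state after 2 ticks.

--o-o-ooo-o

o-ooo--oo--
--o-o-ooo-o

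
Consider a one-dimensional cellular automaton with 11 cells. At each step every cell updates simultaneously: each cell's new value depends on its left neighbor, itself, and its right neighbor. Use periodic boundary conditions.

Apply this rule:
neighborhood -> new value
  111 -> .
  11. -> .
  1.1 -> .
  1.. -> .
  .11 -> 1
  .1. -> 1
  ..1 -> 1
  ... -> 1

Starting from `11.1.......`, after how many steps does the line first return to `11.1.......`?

1..1.111111
..11.1.....
111..1.1111
....11.1...
11111..1.11
......11.1.
1111111..1.
1.......11.
1.1111111..
1.1.......1
..1.1111111
.11.1......
11..1.11111
...11.1....
1111..1.111
.....11.1..
111111..1.1
.......11.1
.1111111..1
.1.......11
.1.1111111.
11.1.......

22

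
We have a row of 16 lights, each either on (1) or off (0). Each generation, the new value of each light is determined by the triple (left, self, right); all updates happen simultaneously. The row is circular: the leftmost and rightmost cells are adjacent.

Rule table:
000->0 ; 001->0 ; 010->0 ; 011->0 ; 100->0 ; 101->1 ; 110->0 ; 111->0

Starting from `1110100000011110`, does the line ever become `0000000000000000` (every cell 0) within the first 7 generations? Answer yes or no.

generation 1: 0001000000000001
generation 2: 0000000000000000
all cells are 0 at generation 2

yes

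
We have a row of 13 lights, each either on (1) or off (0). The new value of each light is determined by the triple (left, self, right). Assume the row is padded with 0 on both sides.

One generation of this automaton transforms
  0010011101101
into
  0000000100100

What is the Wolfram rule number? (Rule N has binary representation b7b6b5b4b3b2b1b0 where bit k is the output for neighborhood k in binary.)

position 6: 111 → 0  (bit 7 = 0)
position 7: 110 → 1  (bit 6 = 1)
position 8: 101 → 0  (bit 5 = 0)
position 3: 100 → 0  (bit 4 = 0)
position 5: 011 → 0  (bit 3 = 0)
position 2: 010 → 0  (bit 2 = 0)
position 1: 001 → 0  (bit 1 = 0)
position 0: 000 → 0  (bit 0 = 0)
bits b7..b0 = 01000000 = 64

64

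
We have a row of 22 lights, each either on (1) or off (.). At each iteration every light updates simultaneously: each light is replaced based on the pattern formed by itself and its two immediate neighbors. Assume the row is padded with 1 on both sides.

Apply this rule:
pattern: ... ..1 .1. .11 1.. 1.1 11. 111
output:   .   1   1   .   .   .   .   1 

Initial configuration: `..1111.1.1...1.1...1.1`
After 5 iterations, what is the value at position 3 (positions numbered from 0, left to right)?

.1.11..1.1..11.1..11..
.1....11.1.1...1.1...1
.1...1...1.1..11.1..1.
.1..11..11.1.1...1.11.
.1.1...1...1.1..11....
position 3 holds 1

1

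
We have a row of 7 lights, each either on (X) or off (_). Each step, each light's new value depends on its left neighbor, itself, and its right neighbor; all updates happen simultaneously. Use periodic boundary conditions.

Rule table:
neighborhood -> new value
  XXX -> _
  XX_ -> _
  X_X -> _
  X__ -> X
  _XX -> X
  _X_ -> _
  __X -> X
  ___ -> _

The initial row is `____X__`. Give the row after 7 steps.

_X_XX_X

___X_X_
__X___X
XX_X_X_
X______
_X____X
__X__X_
_X_XX_X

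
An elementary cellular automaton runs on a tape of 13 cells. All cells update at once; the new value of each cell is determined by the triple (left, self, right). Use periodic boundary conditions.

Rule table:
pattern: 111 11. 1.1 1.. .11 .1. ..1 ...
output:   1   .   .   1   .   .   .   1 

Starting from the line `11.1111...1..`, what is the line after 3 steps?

11.11111..1..

....11.11..1.
111......1..1
11.11111..1..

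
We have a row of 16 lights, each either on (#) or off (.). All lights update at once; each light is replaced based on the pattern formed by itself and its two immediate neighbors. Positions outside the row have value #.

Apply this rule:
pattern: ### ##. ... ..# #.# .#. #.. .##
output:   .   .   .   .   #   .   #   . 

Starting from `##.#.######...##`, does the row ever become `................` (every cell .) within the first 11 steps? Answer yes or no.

no

..#.#......#....
#..#.#......#...
.#..#.#......#..
#.#..#.#......#.
.#.#..#.#......#
#.#.#..#.#......
.#.#.#..#.#.....
#.#.#.#..#.#....
.#.#.#.#..#.#...
#.#.#.#.#..#.#..
.#.#.#.#.#..#.#.
step 11 is .#.#.#.#.#..#.#., still not uniform .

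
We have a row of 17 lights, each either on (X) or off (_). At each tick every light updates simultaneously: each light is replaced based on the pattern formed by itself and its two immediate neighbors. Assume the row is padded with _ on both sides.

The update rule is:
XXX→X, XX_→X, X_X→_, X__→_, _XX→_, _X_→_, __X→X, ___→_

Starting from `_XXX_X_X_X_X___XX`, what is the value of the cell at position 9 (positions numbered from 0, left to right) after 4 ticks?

X_XX__________X_X
___X_________X___
__X_________X____
_X_________X_____
position 9 holds _

_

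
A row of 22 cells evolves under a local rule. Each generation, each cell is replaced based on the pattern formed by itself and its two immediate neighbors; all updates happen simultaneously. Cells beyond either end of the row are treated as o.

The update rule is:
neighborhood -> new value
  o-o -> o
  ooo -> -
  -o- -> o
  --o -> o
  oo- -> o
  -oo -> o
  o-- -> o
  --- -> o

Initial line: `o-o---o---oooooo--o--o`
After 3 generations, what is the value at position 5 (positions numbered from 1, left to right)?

generation 1: ooooooooooo----ooooooo
generation 2: ----------oooooo------
generation 3: ooooooooooo----ooooooo
position 5 holds o

o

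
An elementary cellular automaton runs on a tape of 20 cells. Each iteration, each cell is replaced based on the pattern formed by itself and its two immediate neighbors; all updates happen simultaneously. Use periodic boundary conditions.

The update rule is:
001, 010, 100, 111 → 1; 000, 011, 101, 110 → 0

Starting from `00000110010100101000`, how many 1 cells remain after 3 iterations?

10

iteration 1: 00001001110111101100
iteration 2: 00011110100011000010
iteration 3: 00101100110100100111
count of 1: 10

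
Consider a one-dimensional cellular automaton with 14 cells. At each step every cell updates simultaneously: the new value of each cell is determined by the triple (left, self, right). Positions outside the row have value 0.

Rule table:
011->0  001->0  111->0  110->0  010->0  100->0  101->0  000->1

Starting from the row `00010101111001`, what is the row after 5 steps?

11000000000000

11000000000000
00011111111111
11000000000000  (repeats step 1; period 2)
step 5: 11000000000000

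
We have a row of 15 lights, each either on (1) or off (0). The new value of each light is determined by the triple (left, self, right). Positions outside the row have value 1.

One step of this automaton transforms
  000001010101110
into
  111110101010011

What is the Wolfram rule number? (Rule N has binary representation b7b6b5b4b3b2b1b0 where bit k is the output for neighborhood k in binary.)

115

position 12: 111 → 0  (bit 7 = 0)
position 13: 110 → 1  (bit 6 = 1)
position 6: 101 → 1  (bit 5 = 1)
position 0: 100 → 1  (bit 4 = 1)
position 11: 011 → 0  (bit 3 = 0)
position 5: 010 → 0  (bit 2 = 0)
position 4: 001 → 1  (bit 1 = 1)
position 1: 000 → 1  (bit 0 = 1)
bits b7..b0 = 01110011 = 115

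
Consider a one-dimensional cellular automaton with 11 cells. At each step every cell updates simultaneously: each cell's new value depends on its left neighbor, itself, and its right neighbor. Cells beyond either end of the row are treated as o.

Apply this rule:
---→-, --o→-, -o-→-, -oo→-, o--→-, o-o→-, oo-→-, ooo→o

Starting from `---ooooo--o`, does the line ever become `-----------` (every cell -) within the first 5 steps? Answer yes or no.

yes

----ooo----
-----o-----
-----------
all cells are - at step 3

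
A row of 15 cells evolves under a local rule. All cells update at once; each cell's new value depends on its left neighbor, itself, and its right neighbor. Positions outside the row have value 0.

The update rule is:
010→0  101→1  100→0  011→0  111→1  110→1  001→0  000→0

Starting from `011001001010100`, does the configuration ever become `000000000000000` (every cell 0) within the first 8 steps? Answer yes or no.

step 1: 001000000101000
step 2: 000000000010000
step 3: 000000000000000
all cells are 0 at step 3

yes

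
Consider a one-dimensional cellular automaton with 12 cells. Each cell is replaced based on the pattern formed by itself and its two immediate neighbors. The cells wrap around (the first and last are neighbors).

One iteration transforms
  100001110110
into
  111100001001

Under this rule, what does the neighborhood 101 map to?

1

At position 8 the neighborhood is 101; the next row has 1 there.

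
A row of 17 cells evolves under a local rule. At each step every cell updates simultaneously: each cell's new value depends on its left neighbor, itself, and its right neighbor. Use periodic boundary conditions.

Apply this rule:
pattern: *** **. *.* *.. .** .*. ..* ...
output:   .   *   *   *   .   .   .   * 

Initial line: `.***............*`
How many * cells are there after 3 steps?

13

*..************..
.*............**.
..***********..**
count of *: 13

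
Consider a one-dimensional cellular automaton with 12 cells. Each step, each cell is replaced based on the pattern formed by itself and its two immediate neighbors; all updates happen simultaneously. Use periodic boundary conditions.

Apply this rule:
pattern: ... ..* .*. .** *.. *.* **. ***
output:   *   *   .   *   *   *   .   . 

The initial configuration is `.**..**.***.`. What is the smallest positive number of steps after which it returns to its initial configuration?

24

step 1: **.***.**..*
step 2: ..**..**.***
step 3: ***.***.**..
step 4: *..**..**.**
step 5: .***.***.**.
step 6: **..**..**.*
step 7: ..***.***.**
step 8: ***..**..**.
step 9: *..***.***.*
step 10: .***..**..**
step 11: **..***.***.
step 12: *.***..**..*
step 13: .**..***.***
step 14: **.***..**..
step 15: *.**..***.**
step 16: .**.***..**.
step 17: **.**..***.*
step 18: ..**.***..**
step 19: ***.**..***.
step 20: *..**.***..*
step 21: .***.**..***
step 22: **..**.***..
step 23: *.***.**..**
step 24: .**..**.***.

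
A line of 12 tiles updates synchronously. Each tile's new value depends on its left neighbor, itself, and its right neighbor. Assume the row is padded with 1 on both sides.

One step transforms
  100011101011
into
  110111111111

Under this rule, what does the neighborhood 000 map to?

0

At position 2 the neighborhood is 000; the next row has 0 there.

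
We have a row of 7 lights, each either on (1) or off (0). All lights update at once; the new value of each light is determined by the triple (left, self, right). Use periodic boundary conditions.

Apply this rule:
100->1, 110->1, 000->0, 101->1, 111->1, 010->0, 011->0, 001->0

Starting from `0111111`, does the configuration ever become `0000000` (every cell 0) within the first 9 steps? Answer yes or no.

no

1011111
1101111
1110111
1111011
1111101
1111110
0111111  (repeats step 0; period 7)
step 9: 1101111
step 9 is 1101111, still not uniform 0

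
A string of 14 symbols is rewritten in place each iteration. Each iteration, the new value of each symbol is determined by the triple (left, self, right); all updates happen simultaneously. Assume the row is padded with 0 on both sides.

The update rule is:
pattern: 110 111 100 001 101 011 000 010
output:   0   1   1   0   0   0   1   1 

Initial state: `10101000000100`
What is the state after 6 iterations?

01000111111110

10101111110111
10100111100010
10110011011011
10001000000000
11101111111111
01000111111110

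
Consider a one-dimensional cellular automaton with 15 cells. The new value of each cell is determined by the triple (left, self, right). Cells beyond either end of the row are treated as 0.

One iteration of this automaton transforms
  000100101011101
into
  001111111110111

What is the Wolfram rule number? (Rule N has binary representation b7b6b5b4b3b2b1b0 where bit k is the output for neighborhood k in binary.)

position 11: 111 → 0  (bit 7 = 0)
position 12: 110 → 1  (bit 6 = 1)
position 7: 101 → 1  (bit 5 = 1)
position 4: 100 → 1  (bit 4 = 1)
position 10: 011 → 1  (bit 3 = 1)
position 3: 010 → 1  (bit 2 = 1)
position 2: 001 → 1  (bit 1 = 1)
position 0: 000 → 0  (bit 0 = 0)
bits b7..b0 = 01111110 = 126

126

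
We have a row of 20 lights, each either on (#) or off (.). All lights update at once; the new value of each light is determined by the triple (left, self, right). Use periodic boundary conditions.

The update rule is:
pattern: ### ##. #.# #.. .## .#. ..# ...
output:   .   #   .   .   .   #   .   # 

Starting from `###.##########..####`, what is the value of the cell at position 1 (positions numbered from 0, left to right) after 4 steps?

.

step 1: ..#..........#......
step 2: #.#.########.#.#####
step 3: #.#........#.#......
step 4: #.#.######.#.#.####.
position 1 holds .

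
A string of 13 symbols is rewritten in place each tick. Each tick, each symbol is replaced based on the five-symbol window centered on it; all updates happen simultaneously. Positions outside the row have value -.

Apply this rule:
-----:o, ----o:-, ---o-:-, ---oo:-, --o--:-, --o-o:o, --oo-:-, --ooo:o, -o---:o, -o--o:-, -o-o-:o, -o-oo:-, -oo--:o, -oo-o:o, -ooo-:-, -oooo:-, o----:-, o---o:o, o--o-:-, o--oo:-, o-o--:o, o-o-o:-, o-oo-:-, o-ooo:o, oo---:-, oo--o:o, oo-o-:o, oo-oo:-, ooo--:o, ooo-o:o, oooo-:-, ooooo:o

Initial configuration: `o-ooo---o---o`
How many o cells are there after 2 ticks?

6

o-o-o-o--oo--
oo-o-oo---o--
count of o: 6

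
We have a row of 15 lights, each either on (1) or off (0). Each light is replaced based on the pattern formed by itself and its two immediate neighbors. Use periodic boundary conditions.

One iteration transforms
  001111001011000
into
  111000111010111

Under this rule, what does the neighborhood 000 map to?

1

At position 0 the neighborhood is 000; the next row has 1 there.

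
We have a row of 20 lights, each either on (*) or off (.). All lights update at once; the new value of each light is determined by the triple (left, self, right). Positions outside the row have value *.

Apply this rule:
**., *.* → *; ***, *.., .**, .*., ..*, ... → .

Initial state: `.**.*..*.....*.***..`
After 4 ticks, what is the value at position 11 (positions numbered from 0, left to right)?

.

tick 1: *.**..........*..*..
tick 2: **.*................
tick 3: .**.................
tick 4: *.*.................
position 11 holds .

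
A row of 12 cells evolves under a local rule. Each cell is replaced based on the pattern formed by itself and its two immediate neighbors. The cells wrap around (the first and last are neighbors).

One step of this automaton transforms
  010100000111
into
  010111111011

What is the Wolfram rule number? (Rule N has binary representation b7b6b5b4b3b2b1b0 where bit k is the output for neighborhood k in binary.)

position 10: 111 → 1  (bit 7 = 1)
position 11: 110 → 1  (bit 6 = 1)
position 0: 101 → 0  (bit 5 = 0)
position 4: 100 → 1  (bit 4 = 1)
position 9: 011 → 0  (bit 3 = 0)
position 1: 010 → 1  (bit 2 = 1)
position 8: 001 → 1  (bit 1 = 1)
position 5: 000 → 1  (bit 0 = 1)
bits b7..b0 = 11010111 = 215

215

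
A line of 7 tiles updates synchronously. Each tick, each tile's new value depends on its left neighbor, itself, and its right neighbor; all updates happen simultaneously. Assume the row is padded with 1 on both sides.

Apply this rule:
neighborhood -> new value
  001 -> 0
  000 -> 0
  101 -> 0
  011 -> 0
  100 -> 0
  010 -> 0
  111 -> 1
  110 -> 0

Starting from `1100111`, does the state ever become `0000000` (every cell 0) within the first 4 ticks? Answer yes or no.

yes

tick 1: 1000011
tick 2: 0000001
tick 3: 0000000
all cells are 0 at tick 3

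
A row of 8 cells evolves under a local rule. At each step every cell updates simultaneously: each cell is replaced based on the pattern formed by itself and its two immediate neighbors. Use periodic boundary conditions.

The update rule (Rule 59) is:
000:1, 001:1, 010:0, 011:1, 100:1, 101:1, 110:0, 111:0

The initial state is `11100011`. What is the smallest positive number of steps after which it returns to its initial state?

16

step 1: 00011110
step 2: 11110001
step 3: 00001111
step 4: 11111000
step 5: 10000111
step 6: 01111100
step 7: 11000011
step 8: 00111110
step 9: 11100001
step 10: 00011111
step 11: 11110000
step 12: 10001111
step 13: 01111000
step 14: 11000111
step 15: 00111100
step 16: 11100011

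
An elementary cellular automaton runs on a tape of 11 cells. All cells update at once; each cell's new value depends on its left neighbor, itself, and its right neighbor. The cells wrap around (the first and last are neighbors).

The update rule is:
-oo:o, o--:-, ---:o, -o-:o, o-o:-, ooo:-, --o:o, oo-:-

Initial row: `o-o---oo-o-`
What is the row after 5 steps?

--o-o-o-ooo

o-o-ooo--o-
o-o-o---oo-
o-o-o-ooo--
o-o-o-o---o
--o-o-o-ooo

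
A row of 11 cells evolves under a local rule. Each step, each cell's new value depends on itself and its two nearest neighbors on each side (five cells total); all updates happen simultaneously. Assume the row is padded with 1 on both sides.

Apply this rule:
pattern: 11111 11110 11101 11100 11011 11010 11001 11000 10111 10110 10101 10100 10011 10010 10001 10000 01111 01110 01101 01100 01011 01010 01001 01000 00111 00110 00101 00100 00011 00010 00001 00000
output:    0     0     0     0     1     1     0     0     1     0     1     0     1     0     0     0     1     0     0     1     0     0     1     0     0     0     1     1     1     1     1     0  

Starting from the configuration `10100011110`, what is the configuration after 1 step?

01000101001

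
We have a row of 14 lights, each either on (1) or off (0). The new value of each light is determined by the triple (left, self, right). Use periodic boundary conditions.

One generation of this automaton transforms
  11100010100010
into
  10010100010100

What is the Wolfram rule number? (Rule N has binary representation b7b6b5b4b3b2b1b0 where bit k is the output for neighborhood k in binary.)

26

position 1: 111 → 0  (bit 7 = 0)
position 2: 110 → 0  (bit 6 = 0)
position 7: 101 → 0  (bit 5 = 0)
position 3: 100 → 1  (bit 4 = 1)
position 0: 011 → 1  (bit 3 = 1)
position 6: 010 → 0  (bit 2 = 0)
position 5: 001 → 1  (bit 1 = 1)
position 4: 000 → 0  (bit 0 = 0)
bits b7..b0 = 00011010 = 26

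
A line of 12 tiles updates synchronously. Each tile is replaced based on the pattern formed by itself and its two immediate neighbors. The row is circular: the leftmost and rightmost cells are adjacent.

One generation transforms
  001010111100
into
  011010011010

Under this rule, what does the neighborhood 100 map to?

1

At position 10 the neighborhood is 100; the next row has 1 there.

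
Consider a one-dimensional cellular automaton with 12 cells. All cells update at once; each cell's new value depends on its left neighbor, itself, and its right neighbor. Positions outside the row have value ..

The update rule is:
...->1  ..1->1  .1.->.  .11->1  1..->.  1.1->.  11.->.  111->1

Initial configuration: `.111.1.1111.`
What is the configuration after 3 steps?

1..11111..1.

111....111..
11..11111..1
1..11111..1.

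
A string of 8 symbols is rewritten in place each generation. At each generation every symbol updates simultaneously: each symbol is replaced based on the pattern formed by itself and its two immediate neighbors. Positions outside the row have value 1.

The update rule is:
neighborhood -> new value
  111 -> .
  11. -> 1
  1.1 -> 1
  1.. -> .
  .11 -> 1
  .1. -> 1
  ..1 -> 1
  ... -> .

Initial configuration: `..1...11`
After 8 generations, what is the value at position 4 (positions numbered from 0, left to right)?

1

generation 1: .11..11.
generation 2: 111.1111
generation 3: ..111...
generation 4: .11.1..1
generation 5: 11111.11
generation 6: ....111.
generation 7: ...11.11
generation 8: ..11111.
position 4 holds 1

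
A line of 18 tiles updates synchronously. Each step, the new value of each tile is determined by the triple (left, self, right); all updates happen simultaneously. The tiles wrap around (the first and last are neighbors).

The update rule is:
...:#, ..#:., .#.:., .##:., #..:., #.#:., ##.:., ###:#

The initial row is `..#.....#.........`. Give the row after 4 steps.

#...###...########
..#..#..#..#######
............#####.
###########..###..

###########..###..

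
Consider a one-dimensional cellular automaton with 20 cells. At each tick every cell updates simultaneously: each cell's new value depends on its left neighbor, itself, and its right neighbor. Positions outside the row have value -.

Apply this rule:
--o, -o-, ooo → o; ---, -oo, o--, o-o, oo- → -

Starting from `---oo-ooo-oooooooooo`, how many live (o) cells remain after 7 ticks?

--o----o---oooooooo-
-oo---oo--o-oooooo--
o----o---oo--oooo---
o---oo--o---o-oo----
o--o---oo--oo-------
o-oo--o---o---------
o----oo--oo---------
count of o: 5

5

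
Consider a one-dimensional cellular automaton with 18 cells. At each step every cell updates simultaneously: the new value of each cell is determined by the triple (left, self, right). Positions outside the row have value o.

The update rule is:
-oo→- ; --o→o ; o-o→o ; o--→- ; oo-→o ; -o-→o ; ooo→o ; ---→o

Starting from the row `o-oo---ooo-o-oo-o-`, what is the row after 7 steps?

oooooooooo-oo-oooo

oo-o-oo-ooooo-oooo
ooooo-oo-ooooo-ooo
oooooo-oo-ooooo-oo
ooooooo-oo-ooooo-o
oooooooo-oo-ooooo-
ooooooooo-oo-ooooo
oooooooooo-oo-oooo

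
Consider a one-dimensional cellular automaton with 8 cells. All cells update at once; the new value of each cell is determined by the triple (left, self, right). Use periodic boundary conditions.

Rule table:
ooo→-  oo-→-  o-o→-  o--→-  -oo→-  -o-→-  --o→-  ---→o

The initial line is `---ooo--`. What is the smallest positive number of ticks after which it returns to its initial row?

oo-----o
---ooo--

2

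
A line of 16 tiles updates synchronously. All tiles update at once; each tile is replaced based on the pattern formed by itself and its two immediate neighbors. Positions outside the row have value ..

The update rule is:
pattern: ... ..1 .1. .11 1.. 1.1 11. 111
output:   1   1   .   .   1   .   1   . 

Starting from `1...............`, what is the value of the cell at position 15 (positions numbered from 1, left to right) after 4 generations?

1

generation 1: .111111111111111
generation 2: 1..............1
generation 3: .11111111111111.
generation 4: 1.............11
position 15 holds 1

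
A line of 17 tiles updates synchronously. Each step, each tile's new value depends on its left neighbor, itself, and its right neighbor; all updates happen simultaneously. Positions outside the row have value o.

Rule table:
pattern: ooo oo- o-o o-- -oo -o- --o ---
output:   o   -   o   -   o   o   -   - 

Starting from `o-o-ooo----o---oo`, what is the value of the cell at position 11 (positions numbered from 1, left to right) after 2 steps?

step 1: -ooooo-----o---oo
step 2: ooooo------o---oo
position 11 holds -

-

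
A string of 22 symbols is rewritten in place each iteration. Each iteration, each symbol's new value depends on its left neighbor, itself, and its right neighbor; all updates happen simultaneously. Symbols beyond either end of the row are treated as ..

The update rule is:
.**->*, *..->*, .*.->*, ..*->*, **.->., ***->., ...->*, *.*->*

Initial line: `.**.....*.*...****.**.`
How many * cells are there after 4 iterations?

8

**.************...**.*
*.**...........****.**
***.************...**.
*..**...........****.*
count of *: 8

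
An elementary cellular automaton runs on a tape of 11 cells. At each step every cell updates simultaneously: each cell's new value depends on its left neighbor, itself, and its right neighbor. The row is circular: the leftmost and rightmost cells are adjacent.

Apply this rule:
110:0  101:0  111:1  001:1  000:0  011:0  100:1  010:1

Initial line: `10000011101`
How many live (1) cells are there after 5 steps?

5

01000101000
11101101100
01000000011
01100000100
10010001110
count of 1: 5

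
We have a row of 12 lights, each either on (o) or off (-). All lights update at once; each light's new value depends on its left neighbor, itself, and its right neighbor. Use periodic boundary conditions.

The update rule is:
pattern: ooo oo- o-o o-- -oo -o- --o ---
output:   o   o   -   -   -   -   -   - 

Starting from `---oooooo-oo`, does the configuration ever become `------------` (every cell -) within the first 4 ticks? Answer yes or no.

no

----ooooo--o
-----oooo---
------ooo---
-------oo---
tick 4 is -------oo---, still not uniform -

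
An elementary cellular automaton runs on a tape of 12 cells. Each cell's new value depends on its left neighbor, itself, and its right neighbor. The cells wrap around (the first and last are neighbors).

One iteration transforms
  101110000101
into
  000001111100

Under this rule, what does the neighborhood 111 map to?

At position 3 the neighborhood is 111; the next row has 0 there.

0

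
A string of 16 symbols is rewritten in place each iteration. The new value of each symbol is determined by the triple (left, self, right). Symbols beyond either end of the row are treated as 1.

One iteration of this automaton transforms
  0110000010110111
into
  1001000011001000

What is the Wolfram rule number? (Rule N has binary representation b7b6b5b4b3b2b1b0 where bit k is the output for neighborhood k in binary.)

52

position 14: 111 → 0  (bit 7 = 0)
position 2: 110 → 0  (bit 6 = 0)
position 0: 101 → 1  (bit 5 = 1)
position 3: 100 → 1  (bit 4 = 1)
position 1: 011 → 0  (bit 3 = 0)
position 8: 010 → 1  (bit 2 = 1)
position 7: 001 → 0  (bit 1 = 0)
position 4: 000 → 0  (bit 0 = 0)
bits b7..b0 = 00110100 = 52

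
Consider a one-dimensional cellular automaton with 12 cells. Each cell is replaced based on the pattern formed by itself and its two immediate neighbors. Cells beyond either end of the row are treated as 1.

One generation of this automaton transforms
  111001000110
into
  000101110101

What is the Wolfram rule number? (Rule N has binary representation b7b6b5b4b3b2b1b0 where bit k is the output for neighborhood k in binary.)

61

position 0: 111 → 0  (bit 7 = 0)
position 2: 110 → 0  (bit 6 = 0)
position 11: 101 → 1  (bit 5 = 1)
position 3: 100 → 1  (bit 4 = 1)
position 9: 011 → 1  (bit 3 = 1)
position 5: 010 → 1  (bit 2 = 1)
position 4: 001 → 0  (bit 1 = 0)
position 7: 000 → 1  (bit 0 = 1)
bits b7..b0 = 00111101 = 61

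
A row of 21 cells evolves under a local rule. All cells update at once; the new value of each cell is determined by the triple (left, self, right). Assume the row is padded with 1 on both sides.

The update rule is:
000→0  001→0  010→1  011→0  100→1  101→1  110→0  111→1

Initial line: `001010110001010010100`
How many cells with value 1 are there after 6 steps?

101111001001111011110
010110101100110101101
111001110010001110010
110100101011000101011
101110111100100111101
010101011010110011010
count of 1: 11

11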